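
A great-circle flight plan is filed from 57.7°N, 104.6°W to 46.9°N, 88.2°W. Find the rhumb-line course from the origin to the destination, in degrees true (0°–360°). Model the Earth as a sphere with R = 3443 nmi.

Meridional parts: M(φ₁)=+1.2393, M(φ₂)=+0.9291 → ΔM = -0.3102;  Δλ = +0.2862 rad
tan C = Δλ / ΔM = -0.9226 → C = 137.31°

137.3°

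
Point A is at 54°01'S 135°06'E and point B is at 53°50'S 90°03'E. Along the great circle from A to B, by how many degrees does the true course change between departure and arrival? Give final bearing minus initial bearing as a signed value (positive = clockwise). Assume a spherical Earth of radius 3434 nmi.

At departure: θ₁ = atan2(sin Δλ cos φ₂, cos φ₁ sin φ₂ − sin φ₁ cos φ₂ cos Δλ) = 251.84°
At arrival: θ₂ = atan2(sin Δλ cos φ₁, −cos φ₂ sin φ₁ + sin φ₂ cos φ₁ cos Δλ) = 288.91°
Δθ = θ₂ − θ₁ = +37.1°

+37.1°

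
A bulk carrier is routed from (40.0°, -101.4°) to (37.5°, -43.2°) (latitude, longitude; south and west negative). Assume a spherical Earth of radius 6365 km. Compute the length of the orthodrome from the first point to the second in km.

4959 km

cos σ = sin φ₁ sin φ₂ + cos φ₁ cos φ₂ cos Δλ
      = sin(40.00°)sin(37.50°) + cos(40.00°)cos(37.50°)cos(58.20°) = 0.7116
σ = 44.638° → d = Rσ = 6365·0.77908 = 4959 km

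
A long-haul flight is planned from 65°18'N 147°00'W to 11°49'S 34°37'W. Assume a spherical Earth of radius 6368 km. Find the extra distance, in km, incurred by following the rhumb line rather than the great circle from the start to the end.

Great circle: cos σ = sin φ₁ sin φ₂ + cos φ₁ cos φ₂ cos Δλ,  σ = 1.9196 rad → d_gc = 12224.2 km
Rhumb line: Δψ = -1.7266, q = Δφ/Δψ = 0.7795, d_rh = R√(Δφ²+q²Δλ²) = 12971.6 km
Excess = 12971.6 − 12224.2 = 747.4 ≈ 747 km

747 km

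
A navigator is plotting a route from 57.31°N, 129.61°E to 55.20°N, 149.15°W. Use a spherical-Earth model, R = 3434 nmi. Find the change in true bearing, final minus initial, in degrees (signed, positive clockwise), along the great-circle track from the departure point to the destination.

+71.0°

Initial bearing θ₁ = atan2(sin Δλ cos φ₂, cos φ₁ sin φ₂ − sin φ₁ cos φ₂ cos Δλ) = 56.71°
Final bearing θ₂ = (initial bearing from the destination back to the start) + 180° = 127.71°
Δθ = θ₂ − θ₁ = +71.0°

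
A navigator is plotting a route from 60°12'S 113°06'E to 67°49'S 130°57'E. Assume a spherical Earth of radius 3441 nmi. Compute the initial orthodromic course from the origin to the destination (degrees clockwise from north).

θ = atan2( sin Δλ·cos φ₂ ,  cos φ₁ sin φ₂ − sin φ₁ cos φ₂ cos Δλ )
  = atan2(+0.1157, -0.1483) = 142.03°

142.0°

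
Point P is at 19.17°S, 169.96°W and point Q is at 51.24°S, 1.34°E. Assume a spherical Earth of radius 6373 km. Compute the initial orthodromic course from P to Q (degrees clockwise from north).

N = sin Δλ·cos φ₂ = +0.0947;  D = cos φ₁ sin φ₂ − sin φ₁ cos φ₂ cos Δλ = -0.9398
initial course = atan2(N, D) = 174.25°

174.2°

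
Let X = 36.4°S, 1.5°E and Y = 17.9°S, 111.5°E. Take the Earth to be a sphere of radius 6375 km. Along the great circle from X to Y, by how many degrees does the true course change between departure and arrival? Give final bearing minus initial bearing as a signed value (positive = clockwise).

At departure: θ₁ = atan2(sin Δλ cos φ₂, cos φ₁ sin φ₂ − sin φ₁ cos φ₂ cos Δλ) = 116.23°
At arrival: θ₂ = atan2(sin Δλ cos φ₁, −cos φ₂ sin φ₁ + sin φ₂ cos φ₁ cos Δλ) = 49.35°
Δθ = θ₂ − θ₁ = -66.9°

-66.9°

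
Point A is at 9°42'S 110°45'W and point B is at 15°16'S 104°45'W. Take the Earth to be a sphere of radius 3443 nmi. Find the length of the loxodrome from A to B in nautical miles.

486 nmi

Δψ = ln[tan(π/4+φ₂/2)/tan(π/4+φ₁/2)] = -0.0996;  Δφ = -0.0972 rad,  Δλ = +0.1047 rad
q = Δφ/Δψ = 0.9759
d = R·√(Δφ² + q²Δλ²) = 3443·0.14101 = 486 nmi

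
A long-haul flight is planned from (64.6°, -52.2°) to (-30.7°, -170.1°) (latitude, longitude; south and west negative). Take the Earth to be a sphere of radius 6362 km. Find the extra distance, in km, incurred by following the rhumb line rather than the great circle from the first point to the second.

Great circle: cos σ = sin φ₁ sin φ₂ + cos φ₁ cos φ₂ cos Δλ,  σ = 2.2572 rad → d_gc = 14360.4 km
Rhumb line: Δψ = -2.0535, q = Δφ/Δψ = 0.8100, d_rh = R√(Δφ²+q²Δλ²) = 14980.5 km
Excess = 14980.5 − 14360.4 = 620.1 ≈ 620 km

620 km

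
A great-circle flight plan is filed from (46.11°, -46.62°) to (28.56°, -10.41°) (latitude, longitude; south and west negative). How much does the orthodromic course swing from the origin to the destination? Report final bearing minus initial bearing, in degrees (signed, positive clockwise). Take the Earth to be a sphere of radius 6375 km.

+22.7°

At departure: θ₁ = atan2(sin Δλ cos φ₂, cos φ₁ sin φ₂ − sin φ₁ cos φ₂ cos Δλ) = 109.06°
At arrival: θ₂ = atan2(sin Δλ cos φ₁, −cos φ₂ sin φ₁ + sin φ₂ cos φ₁ cos Δλ) = 131.75°
Δθ = θ₂ − θ₁ = +22.7°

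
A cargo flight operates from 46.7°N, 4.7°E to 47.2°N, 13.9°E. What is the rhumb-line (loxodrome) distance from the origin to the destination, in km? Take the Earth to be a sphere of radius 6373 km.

701 km

Rhumb course C = atan2(Δλ, Δψ) with Δψ = ln[tan(π/4+φ₂/2)/tan(π/4+φ₁/2)] = +0.0128, Δλ = +0.1606 → C = 85.45°
d = R·|Δφ| / |cos C| = 6373·0.00873 / 0.07936 = 701 km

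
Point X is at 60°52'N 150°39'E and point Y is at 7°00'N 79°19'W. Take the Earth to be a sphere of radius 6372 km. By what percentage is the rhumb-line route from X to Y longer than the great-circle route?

11.4%

Great circle: σ = 1.7766 rad → d_gc = Rσ = 11320.6 km
Rhumb: Δφ = -0.9402, Δλ = +2.2695, Δψ = -1.2251, q = Δφ/Δψ = 0.7674 → d_rh = R√(Δφ²+q²Δλ²) = 12611.1 km
Excess = (12611.1 − 11320.6) / 11320.6 = 1290.5 / 11320.6 = 11.40% ≈ 11.4%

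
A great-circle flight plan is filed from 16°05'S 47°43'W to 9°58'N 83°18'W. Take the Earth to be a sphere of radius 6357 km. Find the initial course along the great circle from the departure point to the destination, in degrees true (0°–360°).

304.1°

N = sin Δλ·cos φ₂ = -0.5731;  D = cos φ₁ sin φ₂ − sin φ₁ cos φ₂ cos Δλ = +0.3882
initial course = atan2(N, D) = 304.11°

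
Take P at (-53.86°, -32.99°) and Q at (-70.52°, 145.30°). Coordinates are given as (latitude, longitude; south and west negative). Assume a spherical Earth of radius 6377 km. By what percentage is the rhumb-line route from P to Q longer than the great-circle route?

48.2%

Great circle: σ = 0.9706 rad → d_gc = Rσ = 6189.8 km
Rhumb: Δφ = -0.2908, Δλ = +3.1117, Δψ = -0.6423, q = Δφ/Δψ = 0.4527 → d_rh = R√(Δφ²+q²Δλ²) = 9173.2 km
Excess = (9173.2 − 6189.8) / 6189.8 = 2983.4 / 6189.8 = 48.20% ≈ 48.2%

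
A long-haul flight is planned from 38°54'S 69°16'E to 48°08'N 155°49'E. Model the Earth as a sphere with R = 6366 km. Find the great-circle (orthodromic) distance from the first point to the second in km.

cos σ = sin φ₁ sin φ₂ + cos φ₁ cos φ₂ cos Δλ
      = sin(-38.90°)sin(48.13°) + cos(-38.90°)cos(48.13°)cos(86.55°) = -0.4364
σ = 115.874° → d = Rσ = 6366·2.02238 = 12874 km

12874 km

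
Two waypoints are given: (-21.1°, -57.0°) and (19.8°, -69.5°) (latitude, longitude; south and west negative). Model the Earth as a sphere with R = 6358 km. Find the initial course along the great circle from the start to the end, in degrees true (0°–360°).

θ = atan2( sin Δλ·cos φ₂ ,  cos φ₁ sin φ₂ − sin φ₁ cos φ₂ cos Δλ )
  = atan2(-0.2036, +0.6467) = 342.52°

342.5°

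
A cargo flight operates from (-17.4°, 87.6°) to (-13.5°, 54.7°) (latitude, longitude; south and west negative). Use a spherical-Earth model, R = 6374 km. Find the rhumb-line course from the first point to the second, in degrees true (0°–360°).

277.0°

Meridional parts: M(φ₁)=-0.3085, M(φ₂)=-0.2378 → ΔM = +0.0706;  Δλ = -0.5742 rad
tan C = Δλ / ΔM = -8.1292 → C = 277.01°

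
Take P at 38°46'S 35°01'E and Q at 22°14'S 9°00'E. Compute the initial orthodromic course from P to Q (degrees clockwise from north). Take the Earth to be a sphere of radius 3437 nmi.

N = sin Δλ·cos φ₂ = -0.4060;  D = cos φ₁ sin φ₂ − sin φ₁ cos φ₂ cos Δλ = +0.2258
initial course = atan2(N, D) = 299.08°

299.1°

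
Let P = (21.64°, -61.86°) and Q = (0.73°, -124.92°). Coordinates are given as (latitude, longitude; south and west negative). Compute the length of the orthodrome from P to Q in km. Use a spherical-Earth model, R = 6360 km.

7193 km

cos σ = sin φ₁ sin φ₂ + cos φ₁ cos φ₂ cos Δλ
      = sin(21.64°)sin(0.73°) + cos(21.64°)cos(0.73°)cos(-63.06°) = 0.4258
σ = 64.799° → d = Rσ = 6360·1.13096 = 7193 km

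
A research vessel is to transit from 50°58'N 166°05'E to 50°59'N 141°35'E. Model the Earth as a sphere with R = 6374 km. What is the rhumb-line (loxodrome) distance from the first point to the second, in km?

1716 km

Δψ = ln[tan(π/4+φ₂/2)/tan(π/4+φ₁/2)] = +0.0005;  Δφ = +0.0003 rad,  Δλ = -0.4276 rad
q = Δφ/Δψ = 0.6297
d = R·√(Δφ² + q²Δλ²) = 6374·0.26925 = 1716 km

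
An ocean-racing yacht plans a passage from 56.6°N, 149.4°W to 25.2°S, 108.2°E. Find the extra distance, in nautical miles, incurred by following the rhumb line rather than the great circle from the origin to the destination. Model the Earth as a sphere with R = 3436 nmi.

162 nmi

Great circle: cos σ = sin φ₁ sin φ₂ + cos φ₁ cos φ₂ cos Δλ,  σ = 2.0515 rad → d_gc = 7049.0 nmi
Rhumb line: Δψ = -1.6587, q = Δφ/Δψ = 0.8607, d_rh = R√(Δφ²+q²Δλ²) = 7211.3 nmi
Excess = 7211.3 − 7049.0 = 162.3 ≈ 162 nmi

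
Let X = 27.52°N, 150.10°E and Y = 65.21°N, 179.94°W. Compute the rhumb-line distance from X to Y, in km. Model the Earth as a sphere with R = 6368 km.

4712 km

Rhumb course C = atan2(Δλ, Δψ) with Δψ = ln[tan(π/4+φ₂/2)/tan(π/4+φ₁/2)] = +1.0152, Δλ = +0.5229 → C = 27.25°
d = R·|Δφ| / |cos C| = 6368·0.65781 / 0.88901 = 4712 km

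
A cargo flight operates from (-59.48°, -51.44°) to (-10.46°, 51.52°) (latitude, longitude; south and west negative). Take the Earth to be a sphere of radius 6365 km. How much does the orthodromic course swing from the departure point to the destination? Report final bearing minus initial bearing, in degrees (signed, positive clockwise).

-76.7°

At departure: θ₁ = atan2(sin Δλ cos φ₂, cos φ₁ sin φ₂ − sin φ₁ cos φ₂ cos Δλ) = 106.41°
At arrival: θ₂ = atan2(sin Δλ cos φ₁, −cos φ₂ sin φ₁ + sin φ₂ cos φ₁ cos Δλ) = 29.70°
Δθ = θ₂ − θ₁ = -76.7°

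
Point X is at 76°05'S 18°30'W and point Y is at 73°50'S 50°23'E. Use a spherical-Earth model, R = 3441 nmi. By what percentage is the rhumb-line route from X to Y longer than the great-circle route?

5.9%

Great circle: σ = 0.2964 rad → d_gc = Rσ = 1020.0 nmi
Rhumb: Δφ = +0.0393, Δλ = +1.2022, Δψ = +0.1516, q = Δφ/Δψ = 0.2590 → d_rh = R√(Δφ²+q²Δλ²) = 1080.1 nmi
Excess = (1080.1 − 1020.0) / 1020.0 = 60.1 / 1020.0 = 5.89% ≈ 5.9%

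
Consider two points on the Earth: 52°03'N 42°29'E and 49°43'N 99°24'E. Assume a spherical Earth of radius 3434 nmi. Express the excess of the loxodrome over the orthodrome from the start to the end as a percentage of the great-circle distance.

2.6%

Great circle: σ = 0.6118 rad → d_gc = Rσ = 2101.0 nmi
Rhumb: Δφ = -0.0407, Δλ = +0.9934, Δψ = -0.0646, q = Δφ/Δψ = 0.6307 → d_rh = R√(Δφ²+q²Δλ²) = 2156.1 nmi
Excess = (2156.1 − 2101.0) / 2101.0 = 55.1 / 2101.0 = 2.62% ≈ 2.6%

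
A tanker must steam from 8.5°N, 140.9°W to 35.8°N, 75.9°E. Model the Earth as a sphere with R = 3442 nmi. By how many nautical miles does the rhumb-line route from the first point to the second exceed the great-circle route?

Great circle: cos σ = sin φ₁ sin φ₂ + cos φ₁ cos φ₂ cos Δλ,  σ = 2.1602 rad → d_gc = 7435.3 nmi
Rhumb line: Δψ = +0.5211, q = Δφ/Δψ = 0.9144, d_rh = R√(Δφ²+q²Δλ²) = 8035.6 nmi
Excess = 8035.6 − 7435.3 = 600.3 ≈ 600 nmi

600 nmi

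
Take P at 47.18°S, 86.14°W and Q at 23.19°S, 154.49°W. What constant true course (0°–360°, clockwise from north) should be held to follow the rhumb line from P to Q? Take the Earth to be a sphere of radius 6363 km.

293.6°

Δψ = ln[tan(π/4+φ₂/2)/tan(π/4+φ₁/2)] = +0.5200
Δλ = -1.1929 rad (taken the short way round)
course = atan2(Δλ, Δψ) = 293.55°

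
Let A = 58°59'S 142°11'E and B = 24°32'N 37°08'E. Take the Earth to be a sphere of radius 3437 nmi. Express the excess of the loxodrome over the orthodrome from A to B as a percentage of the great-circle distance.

2.9%

Great circle: σ = 2.0687 rad → d_gc = Rσ = 7110.1 nmi
Rhumb: Δφ = +1.4576, Δλ = -1.8335, Δψ = +1.7239, q = Δφ/Δψ = 0.8455 → d_rh = R√(Δφ²+q²Δλ²) = 7313.7 nmi
Excess = (7313.7 − 7110.1) / 7110.1 = 203.6 / 7110.1 = 2.86% ≈ 2.9%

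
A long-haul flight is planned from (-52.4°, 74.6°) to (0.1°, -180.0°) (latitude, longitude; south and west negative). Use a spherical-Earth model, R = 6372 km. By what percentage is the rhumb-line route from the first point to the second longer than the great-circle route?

Great circle: σ = 1.7349 rad → d_gc = Rσ = 11055.1 km
Rhumb: Δφ = +0.9163, Δλ = +1.8396, Δψ = +1.0793, q = Δφ/Δψ = 0.8490 → d_rh = R√(Δφ²+q²Δλ²) = 11537.9 km
Excess = (11537.9 − 11055.1) / 11055.1 = 482.8 / 11055.1 = 4.37% ≈ 4.4%

4.4%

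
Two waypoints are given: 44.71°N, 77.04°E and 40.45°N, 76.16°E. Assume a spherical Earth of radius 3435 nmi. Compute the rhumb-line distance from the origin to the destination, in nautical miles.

258 nmi

Rhumb course C = atan2(Δλ, Δψ) with Δψ = ln[tan(π/4+φ₂/2)/tan(π/4+φ₁/2)] = -0.1010, Δλ = -0.0154 → C = 188.64°
d = R·|Δφ| / |cos C| = 3435·0.07435 / 0.98864 = 258 nmi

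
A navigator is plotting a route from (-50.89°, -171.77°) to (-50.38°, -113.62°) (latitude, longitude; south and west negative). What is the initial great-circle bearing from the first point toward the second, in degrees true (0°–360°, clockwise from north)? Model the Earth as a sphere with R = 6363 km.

N = sin Δλ·cos φ₂ = +0.5417;  D = cos φ₁ sin φ₂ − sin φ₁ cos φ₂ cos Δλ = -0.2248
initial course = atan2(N, D) = 112.54°

112.5°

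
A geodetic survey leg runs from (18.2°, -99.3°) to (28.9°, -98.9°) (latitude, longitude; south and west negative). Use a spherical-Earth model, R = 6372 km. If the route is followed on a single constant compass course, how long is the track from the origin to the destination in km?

1191 km

Δψ = ln[tan(π/4+φ₂/2)/tan(π/4+φ₁/2)] = +0.2041;  Δφ = +0.1868 rad,  Δλ = +0.0070 rad
q = Δφ/Δψ = 0.9149
d = R·√(Δφ² + q²Δλ²) = 6372·0.18686 = 1191 km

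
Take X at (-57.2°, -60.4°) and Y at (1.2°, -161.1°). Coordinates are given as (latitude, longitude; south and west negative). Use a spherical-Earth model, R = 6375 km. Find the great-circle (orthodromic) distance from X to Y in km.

10769 km

Haversine: a = sin²(Δφ/2)+cos φ₁ cos φ₂ sin²(Δλ/2) = 0.55908;  σ = 2·atan2(√a,√(1−a))
σ = 96.786° → d = Rσ = 6375·1.68923 = 10769 km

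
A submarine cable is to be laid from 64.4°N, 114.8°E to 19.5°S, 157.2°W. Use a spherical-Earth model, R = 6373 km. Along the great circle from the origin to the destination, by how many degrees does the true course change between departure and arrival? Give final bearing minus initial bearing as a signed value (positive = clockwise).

Initial bearing θ₁ = atan2(sin Δλ cos φ₂, cos φ₁ sin φ₂ − sin φ₁ cos φ₂ cos Δλ) = 100.46°
Final bearing θ₂ = (initial bearing from the destination back to the start) + 180° = 153.21°
Δθ = θ₂ − θ₁ = +52.7°

+52.7°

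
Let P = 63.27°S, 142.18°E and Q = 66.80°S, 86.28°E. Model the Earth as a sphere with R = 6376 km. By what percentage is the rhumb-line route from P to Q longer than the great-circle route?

3.4%

Great circle: σ = 0.4021 rad → d_gc = Rσ = 2563.6 km
Rhumb: Δφ = -0.0616, Δλ = -0.9756, Δψ = -0.1462, q = Δφ/Δψ = 0.4214 → d_rh = R√(Δφ²+q²Δλ²) = 2650.5 km
Excess = (2650.5 − 2563.6) / 2563.6 = 86.9 / 2563.6 = 3.39% ≈ 3.4%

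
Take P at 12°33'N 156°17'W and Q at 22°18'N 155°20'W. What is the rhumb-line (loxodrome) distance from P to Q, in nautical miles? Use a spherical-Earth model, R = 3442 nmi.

Δψ = ln[tan(π/4+φ₂/2)/tan(π/4+φ₁/2)] = +0.1786;  Δφ = +0.1702 rad,  Δλ = +0.0166 rad
q = Δφ/Δψ = 0.9527
d = R·√(Δφ² + q²Δλ²) = 3442·0.17090 = 588 nmi

588 nmi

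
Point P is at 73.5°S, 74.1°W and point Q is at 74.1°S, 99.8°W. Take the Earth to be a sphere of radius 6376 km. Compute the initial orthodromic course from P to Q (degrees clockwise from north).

N = sin Δλ·cos φ₂ = -0.1188;  D = cos φ₁ sin φ₂ − sin φ₁ cos φ₂ cos Δλ = -0.0365
initial course = atan2(N, D) = 252.94°

252.9°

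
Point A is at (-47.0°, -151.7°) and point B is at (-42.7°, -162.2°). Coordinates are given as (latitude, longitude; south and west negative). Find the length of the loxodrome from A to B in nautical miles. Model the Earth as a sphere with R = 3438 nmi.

516 nmi

Rhumb course C = atan2(Δλ, Δψ) with Δψ = ln[tan(π/4+φ₂/2)/tan(π/4+φ₁/2)] = +0.1059, Δλ = -0.1833 → C = 300.03°
d = R·|Δφ| / |cos C| = 3438·0.07505 / 0.50045 = 516 nmi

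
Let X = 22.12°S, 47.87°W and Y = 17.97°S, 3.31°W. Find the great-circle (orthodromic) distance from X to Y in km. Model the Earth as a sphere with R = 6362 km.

4655 km

Haversine: a = sin²(Δφ/2)+cos φ₁ cos φ₂ sin²(Δλ/2) = 0.12798;  σ = 2·atan2(√a,√(1−a))
σ = 41.923° → d = Rσ = 6362·0.73169 = 4655 km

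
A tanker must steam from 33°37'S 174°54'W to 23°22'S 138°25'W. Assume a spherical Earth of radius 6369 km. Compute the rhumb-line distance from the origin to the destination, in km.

Rhumb course C = atan2(Δλ, Δψ) with Δψ = ln[tan(π/4+φ₂/2)/tan(π/4+φ₁/2)] = +0.2040, Δλ = +0.6368 → C = 72.24°
d = R·|Δφ| / |cos C| = 6369·0.17890 / 0.30507 = 3735 km

3735 km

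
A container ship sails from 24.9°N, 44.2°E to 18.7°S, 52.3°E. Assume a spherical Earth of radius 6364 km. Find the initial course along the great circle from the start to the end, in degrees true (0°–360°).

169.0°

θ = atan2( sin Δλ·cos φ₂ ,  cos φ₁ sin φ₂ − sin φ₁ cos φ₂ cos Δλ )
  = atan2(+0.1335, -0.6856) = 168.98°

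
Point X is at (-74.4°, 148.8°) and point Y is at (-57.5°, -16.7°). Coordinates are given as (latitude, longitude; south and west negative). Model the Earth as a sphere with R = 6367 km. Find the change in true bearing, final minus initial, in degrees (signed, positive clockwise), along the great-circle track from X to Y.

+164.3°

At departure: θ₁ = atan2(sin Δλ cos φ₂, cos φ₁ sin φ₂ − sin φ₁ cos φ₂ cos Δλ) = 190.47°
At arrival: θ₂ = atan2(sin Δλ cos φ₁, −cos φ₂ sin φ₁ + sin φ₂ cos φ₁ cos Δλ) = 354.78°
Δθ = θ₂ − θ₁ = +164.3°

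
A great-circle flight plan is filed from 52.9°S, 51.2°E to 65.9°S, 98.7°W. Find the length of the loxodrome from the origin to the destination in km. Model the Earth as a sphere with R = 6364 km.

Rhumb course C = atan2(Δλ, Δψ) with Δψ = ln[tan(π/4+φ₂/2)/tan(π/4+φ₁/2)] = -0.4523, Δλ = -2.6162 → C = 260.19°
d = R·|Δφ| / |cos C| = 6364·0.22689 / 0.17036 = 8476 km

8476 km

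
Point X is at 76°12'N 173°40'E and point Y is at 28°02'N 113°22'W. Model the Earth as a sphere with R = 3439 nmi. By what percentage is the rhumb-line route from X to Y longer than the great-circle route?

Great circle: σ = 1.0262 rad → d_gc = Rσ = 3529.0 nmi
Rhumb: Δφ = -0.8407, Δλ = +1.2735, Δψ = -1.6018, q = Δφ/Δψ = 0.5248 → d_rh = R√(Δφ²+q²Δλ²) = 3693.4 nmi
Excess = (3693.4 − 3529.0) / 3529.0 = 164.4 / 3529.0 = 4.66% ≈ 4.7%

4.7%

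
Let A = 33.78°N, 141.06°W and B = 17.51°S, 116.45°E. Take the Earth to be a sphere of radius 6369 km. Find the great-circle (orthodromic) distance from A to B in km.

Haversine: a = sin²(Δφ/2)+cos φ₁ cos φ₂ sin²(Δλ/2) = 0.66936;  σ = 2·atan2(√a,√(1−a))
σ = 109.799° → d = Rσ = 6369·1.91635 = 12205 km

12205 km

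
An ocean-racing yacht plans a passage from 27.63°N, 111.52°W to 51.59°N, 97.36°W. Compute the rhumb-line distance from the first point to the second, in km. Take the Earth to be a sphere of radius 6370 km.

2918 km

Rhumb course C = atan2(Δλ, Δψ) with Δψ = ln[tan(π/4+φ₂/2)/tan(π/4+φ₁/2)] = +0.5525, Δλ = +0.2471 → C = 24.10°
d = R·|Δφ| / |cos C| = 6370·0.41818 / 0.91284 = 2918 km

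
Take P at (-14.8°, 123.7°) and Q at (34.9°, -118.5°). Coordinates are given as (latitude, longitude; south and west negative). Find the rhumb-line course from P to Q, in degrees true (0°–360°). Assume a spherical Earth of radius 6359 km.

66.1°

Meridional parts: M(φ₁)=-0.2612, M(φ₂)=+0.6507 → ΔM = +0.9119;  Δλ = +2.0560 rad
tan C = Δλ / ΔM = +2.2545 → C = 66.08°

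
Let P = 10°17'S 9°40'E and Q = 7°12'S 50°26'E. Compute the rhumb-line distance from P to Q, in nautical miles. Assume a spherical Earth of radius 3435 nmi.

2422 nmi

Δψ = ln[tan(π/4+φ₂/2)/tan(π/4+φ₁/2)] = +0.0545;  Δφ = +0.0538 rad,  Δλ = +0.7115 rad
q = Δφ/Δψ = 0.9883
d = R·√(Δφ² + q²Δλ²) = 3435·0.70521 = 2422 nmi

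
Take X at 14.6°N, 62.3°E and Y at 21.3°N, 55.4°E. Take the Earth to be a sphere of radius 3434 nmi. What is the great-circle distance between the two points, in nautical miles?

Haversine: a = sin²(Δφ/2)+cos φ₁ cos φ₂ sin²(Δλ/2) = 0.00668;  σ = 2·atan2(√a,√(1−a))
σ = 9.376° → d = Rσ = 3434·0.16364 = 562 nmi

562 nmi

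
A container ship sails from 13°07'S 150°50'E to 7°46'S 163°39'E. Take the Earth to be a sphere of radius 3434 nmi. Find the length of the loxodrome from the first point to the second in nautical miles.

820 nmi

Δψ = ln[tan(π/4+φ₂/2)/tan(π/4+φ₁/2)] = +0.0950;  Δφ = +0.0934 rad,  Δλ = +0.2237 rad
q = Δφ/Δψ = 0.9831
d = R·√(Δφ² + q²Δλ²) = 3434·0.23891 = 820 nmi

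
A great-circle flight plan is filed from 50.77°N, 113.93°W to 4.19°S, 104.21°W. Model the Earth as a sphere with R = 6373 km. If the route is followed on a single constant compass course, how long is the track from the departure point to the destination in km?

Δψ = ln[tan(π/4+φ₂/2)/tan(π/4+φ₁/2)] = -1.1050;  Δφ = -0.9592 rad,  Δλ = +0.1696 rad
q = Δφ/Δψ = 0.8681
d = R·√(Δφ² + q²Δλ²) = 6373·0.97047 = 6185 km

6185 km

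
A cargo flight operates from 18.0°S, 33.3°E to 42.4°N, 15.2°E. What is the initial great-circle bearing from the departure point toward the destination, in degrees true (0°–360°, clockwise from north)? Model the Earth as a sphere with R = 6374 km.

345.0°

N = sin Δλ·cos φ₂ = -0.2294;  D = cos φ₁ sin φ₂ − sin φ₁ cos φ₂ cos Δλ = +0.8582
initial course = atan2(N, D) = 345.03°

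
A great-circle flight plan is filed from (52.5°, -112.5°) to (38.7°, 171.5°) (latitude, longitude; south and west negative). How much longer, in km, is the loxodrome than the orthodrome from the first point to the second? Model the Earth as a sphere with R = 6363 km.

Great circle: cos σ = sin φ₁ sin φ₂ + cos φ₁ cos φ₂ cos Δλ,  σ = 0.9135 rad → d_gc = 5812.6 km
Rhumb line: Δψ = -0.3468, q = Δφ/Δψ = 0.6944, d_rh = R√(Δφ²+q²Δλ²) = 6058.0 km
Excess = 6058.0 − 5812.6 = 245.4 ≈ 245 km

245 km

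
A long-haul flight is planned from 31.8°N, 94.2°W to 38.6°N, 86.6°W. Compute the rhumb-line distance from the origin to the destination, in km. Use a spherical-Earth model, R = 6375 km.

Δψ = ln[tan(π/4+φ₂/2)/tan(π/4+φ₁/2)] = +0.1454;  Δφ = +0.1187 rad,  Δλ = +0.1326 rad
q = Δφ/Δψ = 0.8162
d = R·√(Δφ² + q²Δλ²) = 6375·0.16064 = 1024 km

1024 km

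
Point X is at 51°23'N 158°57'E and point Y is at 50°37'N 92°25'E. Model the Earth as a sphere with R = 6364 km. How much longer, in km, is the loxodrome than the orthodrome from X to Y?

165 km

Great circle: cos σ = sin φ₁ sin φ₂ + cos φ₁ cos φ₂ cos Δλ,  σ = 0.7050 rad → d_gc = 4486.7 km
Rhumb line: Δψ = -0.0213, q = Δφ/Δψ = 0.6293, d_rh = R√(Δφ²+q²Δλ²) = 4651.3 km
Excess = 4651.3 − 4486.7 = 164.6 ≈ 165 km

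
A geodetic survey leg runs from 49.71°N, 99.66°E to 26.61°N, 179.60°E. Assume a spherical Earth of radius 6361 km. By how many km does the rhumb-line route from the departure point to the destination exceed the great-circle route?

Great circle: cos σ = sin φ₁ sin φ₂ + cos φ₁ cos φ₂ cos Δλ,  σ = 1.1122 rad → d_gc = 7075.0 km
Rhumb line: Δψ = -0.5207, q = Δφ/Δψ = 0.7742, d_rh = R√(Δφ²+q²Δλ²) = 7334.2 km
Excess = 7334.2 − 7075.0 = 259.2 ≈ 259 km

259 km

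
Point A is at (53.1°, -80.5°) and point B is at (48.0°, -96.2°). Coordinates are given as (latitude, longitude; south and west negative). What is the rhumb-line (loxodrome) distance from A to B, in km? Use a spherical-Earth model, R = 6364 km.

Rhumb course C = atan2(Δλ, Δψ) with Δψ = ln[tan(π/4+φ₂/2)/tan(π/4+φ₁/2)] = -0.1403, Δλ = -0.2740 → C = 242.89°
d = R·|Δφ| / |cos C| = 6364·0.08901 / 0.45567 = 1243 km

1243 km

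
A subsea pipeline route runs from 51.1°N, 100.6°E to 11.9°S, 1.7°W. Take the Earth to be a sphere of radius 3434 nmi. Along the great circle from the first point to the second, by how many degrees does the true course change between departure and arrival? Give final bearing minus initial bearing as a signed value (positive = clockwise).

-52.1°

Initial bearing θ₁ = atan2(sin Δλ cos φ₂, cos φ₁ sin φ₂ − sin φ₁ cos φ₂ cos Δλ) = 271.96°
Final bearing θ₂ = (initial bearing from the destination back to the start) + 180° = 219.89°
Δθ = θ₂ − θ₁ = -52.1°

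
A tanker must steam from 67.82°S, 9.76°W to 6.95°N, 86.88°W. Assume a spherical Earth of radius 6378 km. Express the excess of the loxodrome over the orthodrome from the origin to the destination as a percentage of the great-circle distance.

Great circle: σ = 1.5993 rad → d_gc = Rσ = 10200.4 km
Rhumb: Δφ = +1.3050, Δλ = -1.3460, Δψ = +1.7512, q = Δφ/Δψ = 0.7452 → d_rh = R√(Δφ²+q²Δλ²) = 10497.7 km
Excess = (10497.7 − 10200.4) / 10200.4 = 297.3 / 10200.4 = 2.91% ≈ 2.9%

2.9%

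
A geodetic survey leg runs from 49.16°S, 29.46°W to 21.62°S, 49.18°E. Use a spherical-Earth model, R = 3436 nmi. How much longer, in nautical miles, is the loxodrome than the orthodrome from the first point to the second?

Great circle: cos σ = sin φ₁ sin φ₂ + cos φ₁ cos φ₂ cos Δλ,  σ = 1.1609 rad → d_gc = 3988.9 nmi
Rhumb line: Δψ = +0.6014, q = Δφ/Δψ = 0.7992, d_rh = R√(Δφ²+q²Δλ²) = 4114.9 nmi
Excess = 4114.9 − 3988.9 = 126.0 ≈ 126 nmi

126 nmi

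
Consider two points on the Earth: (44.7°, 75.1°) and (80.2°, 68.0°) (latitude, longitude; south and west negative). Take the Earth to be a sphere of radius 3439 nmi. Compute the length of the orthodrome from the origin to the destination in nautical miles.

Haversine: a = sin²(Δφ/2)+cos φ₁ cos φ₂ sin²(Δλ/2) = 0.09341;  σ = 2·atan2(√a,√(1−a))
σ = 35.591° → d = Rσ = 3439·0.62119 = 2136 nmi

2136 nmi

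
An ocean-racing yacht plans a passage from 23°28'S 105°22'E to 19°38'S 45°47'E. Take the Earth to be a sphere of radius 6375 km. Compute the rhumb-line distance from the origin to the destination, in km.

Δψ = ln[tan(π/4+φ₂/2)/tan(π/4+φ₁/2)] = +0.0720;  Δφ = +0.0669 rad,  Δλ = -1.0399 rad
q = Δφ/Δψ = 0.9299
d = R·√(Δφ² + q²Δλ²) = 6375·0.96931 = 6179 km

6179 km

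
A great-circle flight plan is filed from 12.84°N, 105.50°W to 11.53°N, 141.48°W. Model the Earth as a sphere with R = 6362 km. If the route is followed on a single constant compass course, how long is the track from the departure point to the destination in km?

Δψ = ln[tan(π/4+φ₂/2)/tan(π/4+φ₁/2)] = -0.0234;  Δφ = -0.0229 rad,  Δλ = -0.6280 rad
q = Δφ/Δψ = 0.9774
d = R·√(Δφ² + q²Δλ²) = 6362·0.61423 = 3908 km

3908 km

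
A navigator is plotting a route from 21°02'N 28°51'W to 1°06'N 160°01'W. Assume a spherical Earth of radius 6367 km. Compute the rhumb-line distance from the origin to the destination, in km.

14398 km

Rhumb course C = atan2(Δλ, Δψ) with Δψ = ln[tan(π/4+φ₂/2)/tan(π/4+φ₁/2)] = -0.3564, Δλ = -2.2893 → C = 261.15°
d = R·|Δφ| / |cos C| = 6367·0.34790 / 0.15384 = 14398 km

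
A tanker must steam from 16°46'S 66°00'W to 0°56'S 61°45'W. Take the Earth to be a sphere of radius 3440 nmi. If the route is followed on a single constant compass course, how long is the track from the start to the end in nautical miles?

Δψ = ln[tan(π/4+φ₂/2)/tan(π/4+φ₁/2)] = +0.2806;  Δφ = +0.2763 rad,  Δλ = +0.0742 rad
q = Δφ/Δψ = 0.9848
d = R·√(Δφ² + q²Δλ²) = 3440·0.28584 = 983 nmi

983 nmi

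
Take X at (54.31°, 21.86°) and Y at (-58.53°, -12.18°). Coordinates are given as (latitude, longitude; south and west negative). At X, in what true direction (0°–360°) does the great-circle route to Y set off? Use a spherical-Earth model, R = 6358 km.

199.0°

N = sin Δλ·cos φ₂ = -0.2922;  D = cos φ₁ sin φ₂ − sin φ₁ cos φ₂ cos Δλ = -0.8489
initial course = atan2(N, D) = 198.99°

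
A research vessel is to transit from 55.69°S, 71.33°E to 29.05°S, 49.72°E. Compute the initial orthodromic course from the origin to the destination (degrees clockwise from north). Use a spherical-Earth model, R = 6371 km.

N = sin Δλ·cos φ₂ = -0.3220;  D = cos φ₁ sin φ₂ − sin φ₁ cos φ₂ cos Δλ = +0.3976
initial course = atan2(N, D) = 321.00°

321.0°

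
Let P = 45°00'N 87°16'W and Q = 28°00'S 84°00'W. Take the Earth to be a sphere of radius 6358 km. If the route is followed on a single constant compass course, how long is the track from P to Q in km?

8107 km

Rhumb course C = atan2(Δλ, Δψ) with Δψ = ln[tan(π/4+φ₂/2)/tan(π/4+φ₁/2)] = -1.3908, Δλ = +0.0570 → C = 177.65°
d = R·|Δφ| / |cos C| = 6358·1.27409 / 0.99916 = 8107 km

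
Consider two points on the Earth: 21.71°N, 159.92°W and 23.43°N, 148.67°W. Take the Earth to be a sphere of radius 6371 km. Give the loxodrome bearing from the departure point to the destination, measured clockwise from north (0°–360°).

80.6°

Δψ = ln[tan(π/4+φ₂/2)/tan(π/4+φ₁/2)] = +0.0325
Δλ = +0.1963 rad (taken the short way round)
course = atan2(Δλ, Δψ) = 80.60°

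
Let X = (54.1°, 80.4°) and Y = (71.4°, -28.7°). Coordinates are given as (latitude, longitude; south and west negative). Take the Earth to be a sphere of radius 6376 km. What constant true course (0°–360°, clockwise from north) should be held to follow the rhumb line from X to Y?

289.7°

Δψ = ln[tan(π/4+φ₂/2)/tan(π/4+φ₁/2)] = +0.6822
Δλ = -1.9042 rad (taken the short way round)
course = atan2(Δλ, Δψ) = 289.71°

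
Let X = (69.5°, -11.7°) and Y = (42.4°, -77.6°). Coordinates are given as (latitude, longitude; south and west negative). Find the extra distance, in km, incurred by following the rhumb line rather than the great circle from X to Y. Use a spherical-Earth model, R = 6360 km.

Great circle: cos σ = sin φ₁ sin φ₂ + cos φ₁ cos φ₂ cos Δλ,  σ = 0.7419 rad → d_gc = 4718.4 km
Rhumb line: Δψ = -0.8916, q = Δφ/Δψ = 0.5305, d_rh = R√(Δφ²+q²Δλ²) = 4910.0 km
Excess = 4910.0 − 4718.4 = 191.6 ≈ 192 km

192 km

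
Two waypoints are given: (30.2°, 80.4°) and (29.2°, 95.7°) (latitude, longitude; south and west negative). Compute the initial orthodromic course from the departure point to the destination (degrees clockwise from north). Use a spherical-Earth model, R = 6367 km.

90.5°

N = sin Δλ·cos φ₂ = +0.2303;  D = cos φ₁ sin φ₂ − sin φ₁ cos φ₂ cos Δλ = -0.0019
initial course = atan2(N, D) = 90.47°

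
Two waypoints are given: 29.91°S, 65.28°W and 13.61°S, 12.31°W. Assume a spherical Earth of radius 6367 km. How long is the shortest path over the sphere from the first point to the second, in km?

cos σ = sin φ₁ sin φ₂ + cos φ₁ cos φ₂ cos Δλ
      = sin(-29.91°)sin(-13.61°) + cos(-29.91°)cos(-13.61°)cos(52.97°) = 0.6247
σ = 51.340° → d = Rσ = 6367·0.89605 = 5705 km

5705 km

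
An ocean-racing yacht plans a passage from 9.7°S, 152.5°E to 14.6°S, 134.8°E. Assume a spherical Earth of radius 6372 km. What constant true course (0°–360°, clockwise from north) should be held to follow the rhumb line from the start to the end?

254.2°

Δψ = ln[tan(π/4+φ₂/2)/tan(π/4+φ₁/2)] = -0.0875
Δλ = -0.3089 rad (taken the short way round)
course = atan2(Δλ, Δψ) = 254.18°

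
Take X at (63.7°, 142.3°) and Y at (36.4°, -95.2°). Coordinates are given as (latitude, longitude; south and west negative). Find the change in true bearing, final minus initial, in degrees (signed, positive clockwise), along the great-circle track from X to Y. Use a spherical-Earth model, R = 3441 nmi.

Initial bearing θ₁ = atan2(sin Δλ cos φ₂, cos φ₁ sin φ₂ − sin φ₁ cos φ₂ cos Δλ) = 46.22°
Final bearing θ₂ = (initial bearing from the destination back to the start) + 180° = 156.58°
Δθ = θ₂ − θ₁ = +110.4°

+110.4°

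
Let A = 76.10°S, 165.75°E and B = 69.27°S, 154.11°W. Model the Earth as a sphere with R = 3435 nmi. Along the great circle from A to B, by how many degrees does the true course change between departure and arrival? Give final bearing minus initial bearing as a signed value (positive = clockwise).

At departure: θ₁ = atan2(sin Δλ cos φ₂, cos φ₁ sin φ₂ − sin φ₁ cos φ₂ cos Δλ) = 80.55°
At arrival: θ₂ = atan2(sin Δλ cos φ₁, −cos φ₂ sin φ₁ + sin φ₂ cos φ₁ cos Δλ) = 42.03°
Δθ = θ₂ − θ₁ = -38.5°

-38.5°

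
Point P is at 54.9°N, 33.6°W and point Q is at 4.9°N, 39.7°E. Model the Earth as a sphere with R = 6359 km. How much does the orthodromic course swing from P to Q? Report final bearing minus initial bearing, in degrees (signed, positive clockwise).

At departure: θ₁ = atan2(sin Δλ cos φ₂, cos φ₁ sin φ₂ − sin φ₁ cos φ₂ cos Δλ) = 100.98°
At arrival: θ₂ = atan2(sin Δλ cos φ₁, −cos φ₂ sin φ₁ + sin φ₂ cos φ₁ cos Δλ) = 145.49°
Δθ = θ₂ − θ₁ = +44.5°

+44.5°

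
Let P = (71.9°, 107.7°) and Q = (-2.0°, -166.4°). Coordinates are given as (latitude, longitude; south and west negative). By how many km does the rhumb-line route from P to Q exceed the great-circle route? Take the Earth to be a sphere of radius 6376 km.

451 km

Great circle: cos σ = sin φ₁ sin φ₂ + cos φ₁ cos φ₂ cos Δλ,  σ = 1.5818 rad → d_gc = 10085.4 km
Rhumb line: Δψ = -1.8720, q = Δφ/Δψ = 0.6890, d_rh = R√(Δφ²+q²Δλ²) = 10536.0 km
Excess = 10536.0 − 10085.4 = 450.6 ≈ 451 km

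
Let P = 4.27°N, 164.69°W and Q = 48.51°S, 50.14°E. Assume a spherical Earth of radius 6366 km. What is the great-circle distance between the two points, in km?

Haversine: a = sin²(Δφ/2)+cos φ₁ cos φ₂ sin²(Δλ/2) = 0.79903;  σ = 2·atan2(√a,√(1−a))
σ = 126.732° → d = Rσ = 6366·2.21189 = 14081 km

14081 km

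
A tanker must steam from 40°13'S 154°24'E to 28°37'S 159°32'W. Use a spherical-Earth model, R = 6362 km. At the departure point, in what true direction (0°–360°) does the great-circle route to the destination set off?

N = sin Δλ·cos φ₂ = +0.6322;  D = cos φ₁ sin φ₂ − sin φ₁ cos φ₂ cos Δλ = +0.0275
initial course = atan2(N, D) = 87.51°

87.5°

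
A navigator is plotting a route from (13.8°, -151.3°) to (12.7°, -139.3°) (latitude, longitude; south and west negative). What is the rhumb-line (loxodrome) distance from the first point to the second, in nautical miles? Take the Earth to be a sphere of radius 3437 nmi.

704 nmi

Rhumb course C = atan2(Δλ, Δψ) with Δψ = ln[tan(π/4+φ₂/2)/tan(π/4+φ₁/2)] = -0.0197, Δλ = +0.2094 → C = 95.38°
d = R·|Δφ| / |cos C| = 3437·0.01920 / 0.09376 = 704 nmi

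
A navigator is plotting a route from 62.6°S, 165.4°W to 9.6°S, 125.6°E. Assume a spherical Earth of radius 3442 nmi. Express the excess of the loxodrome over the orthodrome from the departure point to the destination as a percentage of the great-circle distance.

2.6%

Great circle: σ = 1.2549 rad → d_gc = Rσ = 4319.4 nmi
Rhumb: Δφ = +0.9250, Δλ = -1.2043, Δψ = +1.2432, q = Δφ/Δψ = 0.7441 → d_rh = R√(Δφ²+q²Δλ²) = 4432.9 nmi
Excess = (4432.9 − 4319.4) / 4319.4 = 113.5 / 4319.4 = 2.63% ≈ 2.6%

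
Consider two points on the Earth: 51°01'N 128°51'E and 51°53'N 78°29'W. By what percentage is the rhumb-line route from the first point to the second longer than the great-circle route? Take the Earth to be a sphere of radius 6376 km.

Great circle: σ = 1.3009 rad → d_gc = Rσ = 8294.7 km
Rhumb: Δφ = +0.0151, Δλ = +2.6645, Δψ = +0.0243, q = Δφ/Δψ = 0.6232 → d_rh = R√(Δφ²+q²Δλ²) = 10587.6 km
Excess = (10587.6 − 8294.7) / 8294.7 = 2292.9 / 8294.7 = 27.64% ≈ 27.6%

27.6%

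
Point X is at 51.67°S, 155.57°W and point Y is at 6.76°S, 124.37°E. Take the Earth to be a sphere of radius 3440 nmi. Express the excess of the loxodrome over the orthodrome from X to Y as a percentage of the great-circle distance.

2.5%

Great circle: σ = 1.3708 rad → d_gc = Rσ = 4715.6 nmi
Rhumb: Δφ = +0.7838, Δλ = -1.3973, Δψ = +0.9386, q = Δφ/Δψ = 0.8351 → d_rh = R√(Δφ²+q²Δλ²) = 4835.7 nmi
Excess = (4835.7 − 4715.6) / 4715.6 = 120.1 / 4715.6 = 2.547% ≈ 2.5%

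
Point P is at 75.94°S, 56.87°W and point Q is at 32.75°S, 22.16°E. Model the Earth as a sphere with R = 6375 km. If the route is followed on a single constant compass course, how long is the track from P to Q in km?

Rhumb course C = atan2(Δλ, Δψ) with Δψ = ln[tan(π/4+φ₂/2)/tan(π/4+φ₁/2)] = +1.4875, Δλ = +1.3793 → C = 42.84°
d = R·|Δφ| / |cos C| = 6375·0.75381 / 0.73326 = 6554 km

6554 km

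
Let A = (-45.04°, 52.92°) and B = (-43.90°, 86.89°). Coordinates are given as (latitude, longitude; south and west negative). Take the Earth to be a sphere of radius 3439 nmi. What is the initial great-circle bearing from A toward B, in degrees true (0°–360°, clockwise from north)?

N = sin Δλ·cos φ₂ = +0.4026;  D = cos φ₁ sin φ₂ − sin φ₁ cos φ₂ cos Δλ = -0.0671
initial course = atan2(N, D) = 99.47°

99.5°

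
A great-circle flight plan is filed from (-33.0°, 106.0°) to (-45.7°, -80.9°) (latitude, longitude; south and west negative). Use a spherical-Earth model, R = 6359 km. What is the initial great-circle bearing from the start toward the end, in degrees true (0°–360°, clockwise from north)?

175.1°

N = sin Δλ·cos φ₂ = +0.0839;  D = cos φ₁ sin φ₂ − sin φ₁ cos φ₂ cos Δλ = -0.9779
initial course = atan2(N, D) = 175.10°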